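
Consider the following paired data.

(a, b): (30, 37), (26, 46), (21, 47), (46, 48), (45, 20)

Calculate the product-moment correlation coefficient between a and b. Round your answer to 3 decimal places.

-0.471

n = 5, Σa = 168, Σb = 198, Σa² = 6158, Σb² = 8398, Σab = 6401
nΣab − ΣaΣb = 32005 − 33264 = -1259
nΣa² − (Σa)² = 30790 − 28224 = 2566; nΣb² − (Σb)² = 41990 − 39204 = 2786
r = -1259 / √(2566 × 2786) = -1259 / 2673.7382 ≈ -0.471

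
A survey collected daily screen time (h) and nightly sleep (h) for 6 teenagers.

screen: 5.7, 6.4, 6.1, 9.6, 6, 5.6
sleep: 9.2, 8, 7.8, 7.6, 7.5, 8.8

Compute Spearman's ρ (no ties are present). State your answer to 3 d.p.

Rank screen: 2, 5, 4, 6, 3, 1
Rank sleep: 6, 4, 3, 2, 1, 5
d = rank(screen) − rank(sleep): -4, 1, 1, 4, 2, -4; Σd² = 54
ρ = 1 − 6Σd² / [n(n²−1)] = 1 − 6×54 / (6×35) = 1 − 324/210 ≈ -0.543

-0.543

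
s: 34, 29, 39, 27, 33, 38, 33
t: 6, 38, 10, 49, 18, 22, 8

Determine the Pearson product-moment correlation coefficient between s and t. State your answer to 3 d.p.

n = 7, Σs = 233, Σt = 151, Σs² = 7869, Σt² = 4853, Σst = 4713
nΣst − ΣsΣt = 32991 − 35183 = -2192
nΣs² − (Σs)² = 55083 − 54289 = 794; nΣt² − (Σt)² = 33971 − 22801 = 11170
r = -2192 / √(794 × 11170) = -2192 / 2978.0833 ≈ -0.736

-0.736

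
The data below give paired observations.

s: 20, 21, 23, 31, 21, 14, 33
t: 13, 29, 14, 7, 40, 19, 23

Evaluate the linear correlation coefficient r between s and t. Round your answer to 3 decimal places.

-0.235

n = 7, Σs = 163, Σt = 145, Σs² = 4057, Σt² = 3745, Σst = 3273
nΣst − ΣsΣt = 22911 − 23635 = -724
nΣs² − (Σs)² = 28399 − 26569 = 1830; nΣt² − (Σt)² = 26215 − 21025 = 5190
r = -724 / √(1830 × 5190) = -724 / 3081.8339 ≈ -0.235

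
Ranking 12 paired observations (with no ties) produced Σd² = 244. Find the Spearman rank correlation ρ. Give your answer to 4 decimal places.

0.1469

ρ = 1 − 6Σd² / [n(n²−1)] = 1 − 6×244 / (12×143)
  = 1 − 1464/1716 = 1 − 0.85315 ≈ 0.1469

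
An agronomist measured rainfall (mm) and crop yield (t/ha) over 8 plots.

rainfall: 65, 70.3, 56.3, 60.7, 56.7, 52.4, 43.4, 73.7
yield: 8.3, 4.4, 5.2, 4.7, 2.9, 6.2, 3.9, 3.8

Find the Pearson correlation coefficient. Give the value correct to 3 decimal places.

0.077

n = 8, Σx = 478.5, Σy = 39.4, Σx² = 29297.17, Σy² = 213.88, Σxy = 2365.5
nΣxy − ΣxΣy = 18924 − 18852.9 = 71.1
nΣx² − (Σx)² = 234377.36 − 228962.25 = 5415.11; nΣy² − (Σy)² = 1711.04 − 1552.36 = 158.68
r = 71.1 / √(5415.11 × 158.68) = 71.1 / 926.9680 ≈ 0.077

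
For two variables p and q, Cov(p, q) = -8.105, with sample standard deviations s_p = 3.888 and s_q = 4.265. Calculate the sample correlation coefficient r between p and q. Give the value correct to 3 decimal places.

-0.489

r = Cov(p,q) / (s_p · s_q) = -8.105 / (3.888 × 4.265)
  = -8.105 / 16.5823 ≈ -0.489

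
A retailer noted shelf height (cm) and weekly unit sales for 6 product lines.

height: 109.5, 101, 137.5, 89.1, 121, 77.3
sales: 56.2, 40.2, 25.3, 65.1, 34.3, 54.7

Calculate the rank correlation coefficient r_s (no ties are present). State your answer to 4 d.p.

-0.7143

Rank height: 4, 3, 6, 2, 5, 1
Rank sales: 5, 3, 1, 6, 2, 4
d = rank(height) − rank(sales): -1, 0, 5, -4, 3, -3; Σd² = 60
ρ = 1 − 6Σd² / [n(n²−1)] = 1 − 6×60 / (6×35) = 1 − 360/210 ≈ -0.7143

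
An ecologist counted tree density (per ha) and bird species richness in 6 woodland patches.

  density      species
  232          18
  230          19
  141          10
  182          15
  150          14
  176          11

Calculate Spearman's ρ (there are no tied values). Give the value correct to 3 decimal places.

0.886

Rank density: 6, 5, 1, 4, 2, 3
Rank species: 5, 6, 1, 4, 3, 2
d = rank(density) − rank(species): 1, -1, 0, 0, -1, 1; Σd² = 4
ρ = 1 − 6Σd² / [n(n²−1)] = 1 − 6×4 / (6×35) = 1 − 24/210 ≈ 0.886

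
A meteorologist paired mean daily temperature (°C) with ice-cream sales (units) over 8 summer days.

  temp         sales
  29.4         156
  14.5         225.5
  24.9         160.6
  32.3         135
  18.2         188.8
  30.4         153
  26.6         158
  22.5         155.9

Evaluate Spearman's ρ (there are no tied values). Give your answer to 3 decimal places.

Rank temp: 6, 1, 4, 8, 2, 7, 5, 3
Rank sales: 4, 8, 6, 1, 7, 2, 5, 3
d = rank(temp) − rank(sales): 2, -7, -2, 7, -5, 5, 0, 0; Σd² = 156
ρ = 1 − 6Σd² / [n(n²−1)] = 1 − 6×156 / (8×63) = 1 − 936/504 ≈ -0.857

-0.857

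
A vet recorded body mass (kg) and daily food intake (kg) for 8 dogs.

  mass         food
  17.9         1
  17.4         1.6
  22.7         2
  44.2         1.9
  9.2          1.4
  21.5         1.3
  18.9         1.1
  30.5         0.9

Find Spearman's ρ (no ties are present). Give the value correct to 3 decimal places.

Rank mass: 3, 2, 6, 8, 1, 5, 4, 7
Rank food: 2, 6, 8, 7, 5, 4, 3, 1
d = rank(mass) − rank(food): 1, -4, -2, 1, -4, 1, 1, 6; Σd² = 76
ρ = 1 − 6Σd² / [n(n²−1)] = 1 − 6×76 / (8×63) = 1 − 456/504 ≈ 0.095

0.095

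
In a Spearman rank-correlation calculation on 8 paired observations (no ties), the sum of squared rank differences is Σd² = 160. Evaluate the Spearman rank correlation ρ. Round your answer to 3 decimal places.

-0.905

ρ = 1 − 6Σd² / [n(n²−1)] = 1 − 6×160 / (8×63)
  = 1 − 960/504 = 1 − 1.9048 ≈ -0.905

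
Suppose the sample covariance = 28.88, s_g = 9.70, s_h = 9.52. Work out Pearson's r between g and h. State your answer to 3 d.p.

r = Cov(g,h) / (s_g · s_h) = 28.88 / (9.70 × 9.52)
  = 28.88 / 92.3440 ≈ 0.313

0.313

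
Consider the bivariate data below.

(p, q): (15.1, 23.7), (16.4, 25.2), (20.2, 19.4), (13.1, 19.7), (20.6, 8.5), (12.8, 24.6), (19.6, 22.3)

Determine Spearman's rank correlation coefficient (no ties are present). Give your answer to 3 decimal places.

Rank p: 3, 4, 6, 2, 7, 1, 5
Rank q: 5, 7, 2, 3, 1, 6, 4
d = rank(p) − rank(q): -2, -3, 4, -1, 6, -5, 1; Σd² = 92
ρ = 1 − 6Σd² / [n(n²−1)] = 1 − 6×92 / (7×48) = 1 − 552/336 ≈ -0.643

-0.643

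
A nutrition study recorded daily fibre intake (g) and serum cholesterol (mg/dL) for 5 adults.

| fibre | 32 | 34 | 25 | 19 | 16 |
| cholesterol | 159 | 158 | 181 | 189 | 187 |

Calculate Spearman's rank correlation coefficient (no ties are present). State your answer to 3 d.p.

Rank fibre: 4, 5, 3, 2, 1
Rank cholesterol: 2, 1, 3, 5, 4
d = rank(fibre) − rank(cholesterol): 2, 4, 0, -3, -3; Σd² = 38
ρ = 1 − 6Σd² / [n(n²−1)] = 1 − 6×38 / (5×24) = 1 − 228/120 ≈ -0.900

-0.900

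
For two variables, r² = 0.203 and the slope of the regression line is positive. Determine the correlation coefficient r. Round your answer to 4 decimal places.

0.4506

|r| = √0.203 = 0.4506
The association is positive, so r = 0.4506.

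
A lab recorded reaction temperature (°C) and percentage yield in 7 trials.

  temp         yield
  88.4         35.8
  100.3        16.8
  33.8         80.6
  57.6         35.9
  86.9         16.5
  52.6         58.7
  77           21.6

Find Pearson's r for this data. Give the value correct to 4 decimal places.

-0.8953

n = 7, Σx = 496.6, Σy = 265.9, Σx² = 38582.22, Σy² = 13533.55, Σxy = 15826.55
nΣxy − ΣxΣy = 110785.85 − 132045.94 = -21260.09
nΣx² − (Σx)² = 270075.54 − 246611.56 = 23463.98; nΣy² − (Σy)² = 94734.85 − 70702.81 = 24032.04
r = -21260.09 / √(23463.98 × 24032.04) = -21260.09 / 23746.3114 ≈ -0.8953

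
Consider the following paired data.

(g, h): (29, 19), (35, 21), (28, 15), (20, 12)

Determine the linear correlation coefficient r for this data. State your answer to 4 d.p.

0.9390

n = 4, Σg = 112, Σh = 67, Σg² = 3250, Σh² = 1171, Σgh = 1946
nΣgh − ΣgΣh = 7784 − 7504 = 280
nΣg² − (Σg)² = 13000 − 12544 = 456; nΣh² − (Σh)² = 4684 − 4489 = 195
r = 280 / √(456 × 195) = 280 / 298.1946 ≈ 0.9390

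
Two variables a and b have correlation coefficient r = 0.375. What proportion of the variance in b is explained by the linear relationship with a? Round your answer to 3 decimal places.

r² = (0.375)² = 0.141

0.141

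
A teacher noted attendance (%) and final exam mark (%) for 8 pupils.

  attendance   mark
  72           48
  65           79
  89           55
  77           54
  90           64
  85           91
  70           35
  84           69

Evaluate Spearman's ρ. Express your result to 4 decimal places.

0.2619

Rank attendance: 3, 1, 7, 4, 8, 6, 2, 5
Rank mark: 2, 7, 4, 3, 5, 8, 1, 6
d = rank(attendance) − rank(mark): 1, -6, 3, 1, 3, -2, 1, -1; Σd² = 62
ρ = 1 − 6Σd² / [n(n²−1)] = 1 − 6×62 / (8×63) = 1 − 372/504 ≈ 0.2619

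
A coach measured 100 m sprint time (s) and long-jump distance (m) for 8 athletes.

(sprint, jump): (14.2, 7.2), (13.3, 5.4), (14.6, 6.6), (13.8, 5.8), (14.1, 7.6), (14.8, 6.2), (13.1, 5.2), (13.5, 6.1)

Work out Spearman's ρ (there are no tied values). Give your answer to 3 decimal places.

0.738

Rank sprint: 6, 2, 7, 4, 5, 8, 1, 3
Rank jump: 7, 2, 6, 3, 8, 5, 1, 4
d = rank(sprint) − rank(jump): -1, 0, 1, 1, -3, 3, 0, -1; Σd² = 22
ρ = 1 − 6Σd² / [n(n²−1)] = 1 − 6×22 / (8×63) = 1 − 132/504 ≈ 0.738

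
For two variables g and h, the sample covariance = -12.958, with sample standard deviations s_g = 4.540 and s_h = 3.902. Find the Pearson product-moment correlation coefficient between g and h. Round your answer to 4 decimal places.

-0.7315

r = Cov(g,h) / (s_g · s_h) = -12.958 / (4.540 × 3.902)
  = -12.958 / 17.7151 ≈ -0.7315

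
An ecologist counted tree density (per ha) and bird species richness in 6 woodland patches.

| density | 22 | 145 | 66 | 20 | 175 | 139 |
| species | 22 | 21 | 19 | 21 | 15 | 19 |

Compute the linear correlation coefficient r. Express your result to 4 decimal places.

n = 6, Σx = 567, Σy = 117, Σx² = 76211, Σy² = 2313, Σxy = 10469
nΣxy − ΣxΣy = 62814 − 66339 = -3525
nΣx² − (Σx)² = 457266 − 321489 = 135777; nΣy² − (Σy)² = 13878 − 13689 = 189
r = -3525 / √(135777 × 189) = -3525 / 5065.7530 ≈ -0.6958

-0.6958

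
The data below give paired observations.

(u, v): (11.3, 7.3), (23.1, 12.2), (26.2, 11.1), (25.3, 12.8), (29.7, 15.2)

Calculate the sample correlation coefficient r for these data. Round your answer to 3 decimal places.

0.931

n = 5, Σu = 115.6, Σv = 58.6, Σu² = 2869.92, Σv² = 720.22, Σuv = 1430.41
nΣuv − ΣuΣv = 7152.05 − 6774.16 = 377.89
nΣu² − (Σu)² = 14349.6 − 13363.36 = 986.24; nΣv² − (Σv)² = 3601.1 − 3433.96 = 167.14
r = 377.89 / √(986.24 × 167.14) = 377.89 / 406.0051 ≈ 0.931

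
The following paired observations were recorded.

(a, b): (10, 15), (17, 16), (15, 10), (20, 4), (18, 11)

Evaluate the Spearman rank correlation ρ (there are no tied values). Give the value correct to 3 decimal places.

Rank a: 1, 3, 2, 5, 4
Rank b: 4, 5, 2, 1, 3
d = rank(a) − rank(b): -3, -2, 0, 4, 1; Σd² = 30
ρ = 1 − 6Σd² / [n(n²−1)] = 1 − 6×30 / (5×24) = 1 − 180/120 ≈ -0.500

-0.500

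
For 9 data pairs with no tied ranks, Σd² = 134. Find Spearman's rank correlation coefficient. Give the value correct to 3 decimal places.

ρ = 1 − 6Σd² / [n(n²−1)] = 1 − 6×134 / (9×80)
  = 1 − 804/720 = 1 − 1.1167 ≈ -0.117

-0.117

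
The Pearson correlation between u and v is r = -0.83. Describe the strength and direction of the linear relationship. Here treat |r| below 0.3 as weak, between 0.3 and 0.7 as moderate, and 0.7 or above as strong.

strong negative

r = -0.83 < 0 so the relationship is negative.
|r| = 0.83, which falls in the strong range.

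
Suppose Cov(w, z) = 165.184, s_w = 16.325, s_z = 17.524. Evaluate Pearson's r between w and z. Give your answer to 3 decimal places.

r = Cov(w,z) / (s_w · s_z) = 165.184 / (16.325 × 17.524)
  = 165.184 / 286.0793 ≈ 0.577

0.577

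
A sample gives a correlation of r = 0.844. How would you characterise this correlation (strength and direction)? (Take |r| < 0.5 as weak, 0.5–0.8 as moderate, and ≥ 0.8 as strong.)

strong positive

r = 0.844 > 0 so the relationship is positive.
|r| = 0.844, which falls in the strong range.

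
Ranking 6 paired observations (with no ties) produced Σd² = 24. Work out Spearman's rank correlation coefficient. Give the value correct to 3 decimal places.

ρ = 1 − 6Σd² / [n(n²−1)] = 1 − 6×24 / (6×35)
  = 1 − 144/210 = 1 − 0.6857 ≈ 0.314

0.314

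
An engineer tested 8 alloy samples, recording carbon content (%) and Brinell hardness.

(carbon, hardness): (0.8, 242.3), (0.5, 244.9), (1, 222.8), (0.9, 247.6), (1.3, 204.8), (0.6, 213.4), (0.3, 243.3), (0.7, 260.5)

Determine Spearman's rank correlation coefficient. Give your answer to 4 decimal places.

Rank carbon: 5, 2, 7, 6, 8, 3, 1, 4
Rank hardness: 4, 6, 3, 7, 1, 2, 5, 8
d = rank(carbon) − rank(hardness): 1, -4, 4, -1, 7, 1, -4, -4; Σd² = 116
ρ = 1 − 6Σd² / [n(n²−1)] = 1 − 6×116 / (8×63) = 1 − 696/504 ≈ -0.3810

-0.3810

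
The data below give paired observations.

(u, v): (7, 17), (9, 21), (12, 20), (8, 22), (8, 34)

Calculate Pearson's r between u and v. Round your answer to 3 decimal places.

-0.143

n = 5, Σu = 44, Σv = 114, Σu² = 402, Σv² = 2770, Σuv = 996
nΣuv − ΣuΣv = 4980 − 5016 = -36
nΣu² − (Σu)² = 2010 − 1936 = 74; nΣv² − (Σv)² = 13850 − 12996 = 854
r = -36 / √(74 × 854) = -36 / 251.3881 ≈ -0.143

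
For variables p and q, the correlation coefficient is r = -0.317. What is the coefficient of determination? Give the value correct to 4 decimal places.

r² = (-0.317)² = 0.1005

0.1005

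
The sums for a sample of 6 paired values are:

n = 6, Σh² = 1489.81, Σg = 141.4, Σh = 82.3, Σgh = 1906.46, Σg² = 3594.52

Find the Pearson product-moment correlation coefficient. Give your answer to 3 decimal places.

r = (nΣgh − ΣgΣh) / √[(nΣg² − (Σg)²)(nΣh² − (Σh)²)]
Numerator: 6×1906.46 − 141.4×82.3 = -198.46
Denominator: √[(21567.12 − 19993.96)(8938.86 − 6773.29)] = √[1573.16 × 2165.57] = 1845.7487
r = -198.46 / 1845.7487 ≈ -0.108

-0.108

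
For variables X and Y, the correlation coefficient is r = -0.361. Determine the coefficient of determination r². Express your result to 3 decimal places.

r² = (-0.361)² = 0.130

0.130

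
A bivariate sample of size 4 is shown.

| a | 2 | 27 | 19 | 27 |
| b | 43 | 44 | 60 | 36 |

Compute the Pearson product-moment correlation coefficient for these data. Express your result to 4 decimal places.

-0.1261

n = 4, Σa = 75, Σb = 183, Σa² = 1823, Σb² = 8681, Σab = 3386
nΣab − ΣaΣb = 13544 − 13725 = -181
nΣa² − (Σa)² = 7292 − 5625 = 1667; nΣb² − (Σb)² = 34724 − 33489 = 1235
r = -181 / √(1667 × 1235) = -181 / 1434.8327 ≈ -0.1261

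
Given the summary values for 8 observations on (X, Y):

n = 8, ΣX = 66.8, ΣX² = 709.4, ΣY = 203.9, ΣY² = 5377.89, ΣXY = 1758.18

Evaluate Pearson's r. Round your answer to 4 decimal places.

r = (nΣXY − ΣXΣY) / √[(nΣX² − (ΣX)²)(nΣY² − (ΣY)²)]
Numerator: 8×1758.18 − 66.8×203.9 = 444.92
Denominator: √[(5675.2 − 4462.24)(43023.12 − 41575.21)] = √[1212.96 × 1447.91] = 1325.2384
r = 444.92 / 1325.2384 ≈ 0.3357

0.3357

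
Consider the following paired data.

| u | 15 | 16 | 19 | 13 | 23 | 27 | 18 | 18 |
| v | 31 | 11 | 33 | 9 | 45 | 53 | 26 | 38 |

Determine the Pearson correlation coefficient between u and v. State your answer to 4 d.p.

0.8729

n = 8, Σu = 149, Σv = 246, Σu² = 2917, Σv² = 9206, Σuv = 5003
nΣuv − ΣuΣv = 40024 − 36654 = 3370
nΣu² − (Σu)² = 23336 − 22201 = 1135; nΣv² − (Σv)² = 73648 − 60516 = 13132
r = 3370 / √(1135 × 13132) = 3370 / 3860.6761 ≈ 0.8729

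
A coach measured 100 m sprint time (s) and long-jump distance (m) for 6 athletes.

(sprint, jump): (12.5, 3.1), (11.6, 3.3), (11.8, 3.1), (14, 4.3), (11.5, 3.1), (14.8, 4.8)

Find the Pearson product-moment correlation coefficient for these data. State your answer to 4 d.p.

n = 6, Σx = 76.2, Σy = 21.7, Σx² = 977.34, Σy² = 81.25, Σxy = 280.5
nΣxy − ΣxΣy = 1683 − 1653.54 = 29.46
nΣx² − (Σx)² = 5864.04 − 5806.44 = 57.6; nΣy² − (Σy)² = 487.5 − 470.89 = 16.61
r = 29.46 / √(57.6 × 16.61) = 29.46 / 30.9311 ≈ 0.9524

0.9524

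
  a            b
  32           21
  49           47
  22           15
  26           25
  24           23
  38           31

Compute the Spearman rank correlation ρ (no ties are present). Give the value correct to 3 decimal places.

0.829

Rank a: 4, 6, 1, 3, 2, 5
Rank b: 2, 6, 1, 4, 3, 5
d = rank(a) − rank(b): 2, 0, 0, -1, -1, 0; Σd² = 6
ρ = 1 − 6Σd² / [n(n²−1)] = 1 − 6×6 / (6×35) = 1 − 36/210 ≈ 0.829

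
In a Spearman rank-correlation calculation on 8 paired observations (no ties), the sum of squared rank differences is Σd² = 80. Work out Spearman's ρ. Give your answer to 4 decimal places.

ρ = 1 − 6Σd² / [n(n²−1)] = 1 − 6×80 / (8×63)
  = 1 − 480/504 = 1 − 0.95238 ≈ 0.0476

0.0476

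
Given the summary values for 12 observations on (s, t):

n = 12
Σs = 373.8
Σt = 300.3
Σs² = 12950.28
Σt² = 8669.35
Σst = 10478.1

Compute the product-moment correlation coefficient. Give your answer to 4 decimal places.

r = (nΣst − ΣsΣt) / √[(nΣs² − (Σs)²)(nΣt² − (Σt)²)]
Numerator: 12×10478.1 − 373.8×300.3 = 13485.06
Denominator: √[(155403.36 − 139726.44)(104032.2 − 90180.09)] = √[15676.92 × 13852.11] = 14736.2960
r = 13485.06 / 14736.2960 ≈ 0.9151

0.9151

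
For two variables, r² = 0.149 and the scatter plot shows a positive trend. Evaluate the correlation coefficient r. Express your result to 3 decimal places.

0.386

|r| = √0.149 = 0.386
The association is positive, so r = 0.386.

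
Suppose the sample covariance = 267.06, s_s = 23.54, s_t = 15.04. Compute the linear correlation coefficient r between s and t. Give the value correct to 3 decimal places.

0.754

r = Cov(s,t) / (s_s · s_t) = 267.06 / (23.54 × 15.04)
  = 267.06 / 354.0416 ≈ 0.754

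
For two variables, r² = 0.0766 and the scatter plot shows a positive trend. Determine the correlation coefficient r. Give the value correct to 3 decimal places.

0.277

|r| = √0.0766 = 0.277
The association is positive, so r = 0.277.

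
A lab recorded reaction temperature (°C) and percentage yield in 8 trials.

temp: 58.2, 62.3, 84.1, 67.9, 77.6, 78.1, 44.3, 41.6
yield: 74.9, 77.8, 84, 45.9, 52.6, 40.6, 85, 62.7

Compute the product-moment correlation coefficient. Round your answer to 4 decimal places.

-0.3264

n = 8, Σx = 514.1, Σy = 523.5, Σx² = 34766.17, Σy² = 36397.07, Σxy = 33013.57
nΣxy − ΣxΣy = 264108.56 − 269131.35 = -5022.79
nΣx² − (Σx)² = 278129.36 − 264298.81 = 13830.55; nΣy² − (Σy)² = 291176.56 − 274052.25 = 17124.31
r = -5022.79 / √(13830.55 × 17124.31) = -5022.79 / 15389.5622 ≈ -0.3264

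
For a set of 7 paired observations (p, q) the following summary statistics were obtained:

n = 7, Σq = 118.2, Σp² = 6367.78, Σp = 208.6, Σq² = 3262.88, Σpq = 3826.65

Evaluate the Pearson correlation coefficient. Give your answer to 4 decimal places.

0.6945

r = (nΣpq − ΣpΣq) / √[(nΣp² − (Σp)²)(nΣq² − (Σq)²)]
Numerator: 7×3826.65 − 208.6×118.2 = 2130.03
Denominator: √[(44574.46 − 43513.96)(22840.16 − 13971.24)] = √[1060.5 × 8868.92] = 3066.8371
r = 2130.03 / 3066.8371 ≈ 0.6945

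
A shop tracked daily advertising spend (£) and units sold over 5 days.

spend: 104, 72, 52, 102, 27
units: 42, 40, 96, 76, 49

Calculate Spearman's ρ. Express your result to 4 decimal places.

Rank spend: 5, 3, 2, 4, 1
Rank units: 2, 1, 5, 4, 3
d = rank(spend) − rank(units): 3, 2, -3, 0, -2; Σd² = 26
ρ = 1 − 6Σd² / [n(n²−1)] = 1 − 6×26 / (5×24) = 1 − 156/120 ≈ -0.3000

-0.3000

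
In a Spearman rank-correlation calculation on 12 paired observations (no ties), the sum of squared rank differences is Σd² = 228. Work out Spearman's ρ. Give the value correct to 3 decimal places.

0.203

ρ = 1 − 6Σd² / [n(n²−1)] = 1 − 6×228 / (12×143)
  = 1 − 1368/1716 = 1 − 0.7972 ≈ 0.203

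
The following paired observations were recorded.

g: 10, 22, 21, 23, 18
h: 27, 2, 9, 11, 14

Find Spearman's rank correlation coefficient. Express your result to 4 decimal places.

-0.7000

Rank g: 1, 4, 3, 5, 2
Rank h: 5, 1, 2, 3, 4
d = rank(g) − rank(h): -4, 3, 1, 2, -2; Σd² = 34
ρ = 1 − 6Σd² / [n(n²−1)] = 1 − 6×34 / (5×24) = 1 − 204/120 ≈ -0.7000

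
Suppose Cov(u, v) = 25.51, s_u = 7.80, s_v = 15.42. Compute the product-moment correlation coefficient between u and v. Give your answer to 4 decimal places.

0.2121

r = Cov(u,v) / (s_u · s_v) = 25.51 / (7.80 × 15.42)
  = 25.51 / 120.2760 ≈ 0.2121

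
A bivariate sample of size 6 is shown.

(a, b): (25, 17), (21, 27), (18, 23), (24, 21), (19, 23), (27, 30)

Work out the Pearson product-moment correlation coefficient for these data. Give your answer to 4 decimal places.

n = 6, Σa = 134, Σb = 141, Σa² = 3056, Σb² = 3417, Σab = 3157
nΣab − ΣaΣb = 18942 − 18894 = 48
nΣa² − (Σa)² = 18336 − 17956 = 380; nΣb² − (Σb)² = 20502 − 19881 = 621
r = 48 / √(380 × 621) = 48 / 485.7777 ≈ 0.0988

0.0988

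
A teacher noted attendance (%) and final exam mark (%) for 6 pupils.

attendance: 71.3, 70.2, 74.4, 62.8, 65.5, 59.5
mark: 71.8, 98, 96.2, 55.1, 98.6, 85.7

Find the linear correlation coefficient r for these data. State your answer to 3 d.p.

0.341

n = 6, Σx = 403.7, Σy = 505.4, Σx² = 27321.43, Σy² = 44116.14, Σxy = 34173.95
nΣxy − ΣxΣy = 205043.7 − 204029.98 = 1013.72
nΣx² − (Σx)² = 163928.58 − 162973.69 = 954.89; nΣy² − (Σy)² = 264696.84 − 255429.16 = 9267.68
r = 1013.72 / √(954.89 × 9267.68) = 1013.72 / 2974.8302 ≈ 0.341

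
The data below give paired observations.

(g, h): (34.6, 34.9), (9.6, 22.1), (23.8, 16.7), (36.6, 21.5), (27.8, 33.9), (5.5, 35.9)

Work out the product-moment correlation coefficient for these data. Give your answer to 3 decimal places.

n = 6, Σg = 137.9, Σh = 165, Σg² = 3998.41, Σh² = 4885.58, Σgh = 3743.93
nΣgh − ΣgΣh = 22463.58 − 22753.5 = -289.92
nΣg² − (Σg)² = 23990.46 − 19016.41 = 4974.05; nΣh² − (Σh)² = 29313.48 − 27225 = 2088.48
r = -289.92 / √(4974.05 × 2088.48) = -289.92 / 3223.0737 ≈ -0.090

-0.090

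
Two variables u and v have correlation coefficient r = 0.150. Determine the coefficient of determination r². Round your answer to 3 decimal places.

0.023

r² = (0.150)² = 0.023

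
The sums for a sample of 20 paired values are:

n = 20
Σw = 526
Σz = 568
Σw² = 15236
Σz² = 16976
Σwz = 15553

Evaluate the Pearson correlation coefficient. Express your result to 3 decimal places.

0.565

r = (nΣwz − ΣwΣz) / √[(nΣw² − (Σw)²)(nΣz² − (Σz)²)]
Numerator: 20×15553 − 526×568 = 12292
Denominator: √[(304720 − 276676)(339520 − 322624)] = √[28044 × 16896] = 21767.6692
r = 12292 / 21767.6692 ≈ 0.565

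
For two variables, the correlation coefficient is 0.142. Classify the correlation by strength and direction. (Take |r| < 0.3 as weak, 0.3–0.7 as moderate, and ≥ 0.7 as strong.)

r = 0.142 > 0 so the relationship is positive.
|r| = 0.142, which falls in the weak range.

weak positive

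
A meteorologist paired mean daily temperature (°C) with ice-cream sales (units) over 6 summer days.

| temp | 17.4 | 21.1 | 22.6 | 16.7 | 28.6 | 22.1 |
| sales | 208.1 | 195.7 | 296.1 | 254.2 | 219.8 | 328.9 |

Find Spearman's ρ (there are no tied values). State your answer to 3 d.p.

Rank temp: 2, 3, 5, 1, 6, 4
Rank sales: 2, 1, 5, 4, 3, 6
d = rank(temp) − rank(sales): 0, 2, 0, -3, 3, -2; Σd² = 26
ρ = 1 − 6Σd² / [n(n²−1)] = 1 − 6×26 / (6×35) = 1 − 156/210 ≈ 0.257

0.257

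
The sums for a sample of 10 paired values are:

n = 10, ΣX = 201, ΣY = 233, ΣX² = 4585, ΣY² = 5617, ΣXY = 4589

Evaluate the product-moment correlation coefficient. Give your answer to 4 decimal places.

r = (nΣXY − ΣXΣY) / √[(nΣX² − (ΣX)²)(nΣY² − (ΣY)²)]
Numerator: 10×4589 − 201×233 = -943
Denominator: √[(45850 − 40401)(56170 − 54289)] = √[5449 × 1881] = 3201.4948
r = -943 / 3201.4948 ≈ -0.2945

-0.2945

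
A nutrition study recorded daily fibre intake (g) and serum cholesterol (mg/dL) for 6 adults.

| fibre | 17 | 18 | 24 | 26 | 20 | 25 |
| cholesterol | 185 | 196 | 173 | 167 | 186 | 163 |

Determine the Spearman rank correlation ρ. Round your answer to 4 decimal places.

Rank fibre: 1, 2, 4, 6, 3, 5
Rank cholesterol: 4, 6, 3, 2, 5, 1
d = rank(fibre) − rank(cholesterol): -3, -4, 1, 4, -2, 4; Σd² = 62
ρ = 1 − 6Σd² / [n(n²−1)] = 1 − 6×62 / (6×35) = 1 − 372/210 ≈ -0.7714

-0.7714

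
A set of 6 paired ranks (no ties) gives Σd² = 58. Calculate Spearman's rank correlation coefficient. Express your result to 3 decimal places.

-0.657

ρ = 1 − 6Σd² / [n(n²−1)] = 1 − 6×58 / (6×35)
  = 1 − 348/210 = 1 − 1.6571 ≈ -0.657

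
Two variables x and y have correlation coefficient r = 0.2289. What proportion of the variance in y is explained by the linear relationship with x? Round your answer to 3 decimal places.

r² = (0.2289)² = 0.052

0.052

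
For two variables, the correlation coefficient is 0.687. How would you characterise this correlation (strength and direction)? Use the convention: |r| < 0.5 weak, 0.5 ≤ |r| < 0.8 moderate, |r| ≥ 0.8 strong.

r = 0.687 > 0 so the relationship is positive.
|r| = 0.687, which falls in the moderate range.

moderate positive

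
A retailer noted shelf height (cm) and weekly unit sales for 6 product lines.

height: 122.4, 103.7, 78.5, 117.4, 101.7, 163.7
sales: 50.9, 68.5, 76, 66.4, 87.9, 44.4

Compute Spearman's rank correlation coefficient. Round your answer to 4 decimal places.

-0.9429

Rank height: 5, 3, 1, 4, 2, 6
Rank sales: 2, 4, 5, 3, 6, 1
d = rank(height) − rank(sales): 3, -1, -4, 1, -4, 5; Σd² = 68
ρ = 1 − 6Σd² / [n(n²−1)] = 1 − 6×68 / (6×35) = 1 − 408/210 ≈ -0.9429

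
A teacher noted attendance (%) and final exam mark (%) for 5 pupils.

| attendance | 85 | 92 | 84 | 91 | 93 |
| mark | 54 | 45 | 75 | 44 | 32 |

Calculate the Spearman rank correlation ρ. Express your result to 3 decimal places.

Rank attendance: 2, 4, 1, 3, 5
Rank mark: 4, 3, 5, 2, 1
d = rank(attendance) − rank(mark): -2, 1, -4, 1, 4; Σd² = 38
ρ = 1 − 6Σd² / [n(n²−1)] = 1 − 6×38 / (5×24) = 1 − 228/120 ≈ -0.900

-0.900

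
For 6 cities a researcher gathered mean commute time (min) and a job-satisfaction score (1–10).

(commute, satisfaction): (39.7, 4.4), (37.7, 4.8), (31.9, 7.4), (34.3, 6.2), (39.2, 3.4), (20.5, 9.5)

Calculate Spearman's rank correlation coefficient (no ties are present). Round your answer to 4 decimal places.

-0.9429

Rank commute: 6, 4, 2, 3, 5, 1
Rank satisfaction: 2, 3, 5, 4, 1, 6
d = rank(commute) − rank(satisfaction): 4, 1, -3, -1, 4, -5; Σd² = 68
ρ = 1 − 6Σd² / [n(n²−1)] = 1 − 6×68 / (6×35) = 1 − 408/210 ≈ -0.9429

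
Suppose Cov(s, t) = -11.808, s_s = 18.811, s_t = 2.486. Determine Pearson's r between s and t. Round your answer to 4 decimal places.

-0.2525

r = Cov(s,t) / (s_s · s_t) = -11.808 / (18.811 × 2.486)
  = -11.808 / 46.7641 ≈ -0.2525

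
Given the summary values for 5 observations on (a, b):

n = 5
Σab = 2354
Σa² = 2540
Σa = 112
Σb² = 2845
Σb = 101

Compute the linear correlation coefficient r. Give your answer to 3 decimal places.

r = (nΣab − ΣaΣb) / √[(nΣa² − (Σa)²)(nΣb² − (Σb)²)]
Numerator: 5×2354 − 112×101 = 458
Denominator: √[(12700 − 12544)(14225 − 10201)] = √[156 × 4024] = 792.3030
r = 458 / 792.3030 ≈ 0.578

0.578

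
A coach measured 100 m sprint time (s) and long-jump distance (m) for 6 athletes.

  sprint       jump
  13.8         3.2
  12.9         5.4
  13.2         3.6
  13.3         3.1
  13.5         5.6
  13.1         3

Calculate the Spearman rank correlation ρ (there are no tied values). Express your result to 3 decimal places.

Rank sprint: 6, 1, 3, 4, 5, 2
Rank jump: 3, 5, 4, 2, 6, 1
d = rank(sprint) − rank(jump): 3, -4, -1, 2, -1, 1; Σd² = 32
ρ = 1 − 6Σd² / [n(n²−1)] = 1 − 6×32 / (6×35) = 1 − 192/210 ≈ 0.086

0.086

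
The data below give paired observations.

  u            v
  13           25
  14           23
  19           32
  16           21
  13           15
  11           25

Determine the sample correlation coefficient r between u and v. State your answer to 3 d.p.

n = 6, Σu = 86, Σv = 141, Σu² = 1272, Σv² = 3469, Σuv = 2061
nΣuv − ΣuΣv = 12366 − 12126 = 240
nΣu² − (Σu)² = 7632 − 7396 = 236; nΣv² − (Σv)² = 20814 − 19881 = 933
r = 240 / √(236 × 933) = 240 / 469.2419 ≈ 0.511

0.511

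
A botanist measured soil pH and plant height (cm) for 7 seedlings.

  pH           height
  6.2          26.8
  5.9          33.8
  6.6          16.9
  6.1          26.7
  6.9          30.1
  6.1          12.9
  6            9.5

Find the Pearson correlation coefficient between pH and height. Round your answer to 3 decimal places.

0.144

n = 7, Σx = 43.8, Σy = 156.7, Σx² = 274.84, Σy² = 4021.85, Σxy = 983.37
nΣxy − ΣxΣy = 6883.59 − 6863.46 = 20.13
nΣx² − (Σx)² = 1923.88 − 1918.44 = 5.44; nΣy² − (Σy)² = 28152.95 − 24554.89 = 3598.06
r = 20.13 / √(5.44 × 3598.06) = 20.13 / 139.9051 ≈ 0.144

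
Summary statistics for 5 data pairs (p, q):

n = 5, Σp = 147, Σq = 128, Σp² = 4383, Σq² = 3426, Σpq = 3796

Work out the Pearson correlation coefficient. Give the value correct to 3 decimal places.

0.343

r = (nΣpq − ΣpΣq) / √[(nΣp² − (Σp)²)(nΣq² − (Σq)²)]
Numerator: 5×3796 − 147×128 = 164
Denominator: √[(21915 − 21609)(17130 − 16384)] = √[306 × 746] = 477.7824
r = 164 / 477.7824 ≈ 0.343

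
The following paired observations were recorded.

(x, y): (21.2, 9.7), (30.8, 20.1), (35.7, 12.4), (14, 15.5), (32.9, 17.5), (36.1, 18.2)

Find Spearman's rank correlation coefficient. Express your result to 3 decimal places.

0.314

Rank x: 2, 3, 5, 1, 4, 6
Rank y: 1, 6, 2, 3, 4, 5
d = rank(x) − rank(y): 1, -3, 3, -2, 0, 1; Σd² = 24
ρ = 1 − 6Σd² / [n(n²−1)] = 1 − 6×24 / (6×35) = 1 − 144/210 ≈ 0.314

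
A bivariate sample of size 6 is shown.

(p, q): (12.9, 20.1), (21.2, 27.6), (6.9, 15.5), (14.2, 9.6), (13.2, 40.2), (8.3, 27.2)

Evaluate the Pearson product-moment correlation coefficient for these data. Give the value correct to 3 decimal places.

0.191

n = 6, Σp = 76.7, Σq = 140.2, Σp² = 1108.23, Σq² = 3854.06, Σpq = 1844.08
nΣpq − ΣpΣq = 11064.48 − 10753.34 = 311.14
nΣp² − (Σp)² = 6649.38 − 5882.89 = 766.49; nΣq² − (Σq)² = 23124.36 − 19656.04 = 3468.32
r = 311.14 / √(766.49 × 3468.32) = 311.14 / 1630.4701 ≈ 0.191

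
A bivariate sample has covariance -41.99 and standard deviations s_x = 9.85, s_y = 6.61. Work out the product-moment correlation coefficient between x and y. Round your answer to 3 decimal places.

r = Cov(x,y) / (s_x · s_y) = -41.99 / (9.85 × 6.61)
  = -41.99 / 65.1085 ≈ -0.645

-0.645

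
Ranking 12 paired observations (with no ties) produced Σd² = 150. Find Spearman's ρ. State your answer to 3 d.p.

ρ = 1 − 6Σd² / [n(n²−1)] = 1 − 6×150 / (12×143)
  = 1 − 900/1716 = 1 − 0.5245 ≈ 0.476

0.476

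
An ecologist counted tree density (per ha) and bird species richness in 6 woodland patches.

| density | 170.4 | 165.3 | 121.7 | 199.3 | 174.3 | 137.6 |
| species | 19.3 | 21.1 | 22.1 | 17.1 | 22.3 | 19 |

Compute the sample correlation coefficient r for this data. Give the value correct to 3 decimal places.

n = 6, Σx = 968.6, Σy = 120.9, Σx² = 160205.88, Σy² = 2456.81, Σxy = 19375.44
nΣxy − ΣxΣy = 116252.64 − 117103.74 = -851.1
nΣx² − (Σx)² = 961235.28 − 938185.96 = 23049.32; nΣy² − (Σy)² = 14740.86 − 14616.81 = 124.05
r = -851.1 / √(23049.32 × 124.05) = -851.1 / 1690.9371 ≈ -0.503

-0.503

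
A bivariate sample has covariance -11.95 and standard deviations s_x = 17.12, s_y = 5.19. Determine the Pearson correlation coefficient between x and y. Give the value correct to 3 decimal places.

-0.134

r = Cov(x,y) / (s_x · s_y) = -11.95 / (17.12 × 5.19)
  = -11.95 / 88.8528 ≈ -0.134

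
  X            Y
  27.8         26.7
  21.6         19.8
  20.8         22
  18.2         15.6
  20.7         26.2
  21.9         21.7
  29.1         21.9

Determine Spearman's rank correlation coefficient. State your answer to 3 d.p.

0.321

Rank X: 6, 4, 3, 1, 2, 5, 7
Rank Y: 7, 2, 5, 1, 6, 3, 4
d = rank(X) − rank(Y): -1, 2, -2, 0, -4, 2, 3; Σd² = 38
ρ = 1 − 6Σd² / [n(n²−1)] = 1 − 6×38 / (7×48) = 1 − 228/336 ≈ 0.321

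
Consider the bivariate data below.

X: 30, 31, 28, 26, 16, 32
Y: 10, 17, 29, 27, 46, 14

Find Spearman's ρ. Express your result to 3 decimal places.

Rank X: 4, 5, 3, 2, 1, 6
Rank Y: 1, 3, 5, 4, 6, 2
d = rank(X) − rank(Y): 3, 2, -2, -2, -5, 4; Σd² = 62
ρ = 1 − 6Σd² / [n(n²−1)] = 1 − 6×62 / (6×35) = 1 − 372/210 ≈ -0.771

-0.771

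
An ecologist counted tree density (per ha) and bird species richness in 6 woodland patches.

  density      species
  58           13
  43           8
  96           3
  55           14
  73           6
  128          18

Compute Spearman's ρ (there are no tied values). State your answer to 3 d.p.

Rank density: 3, 1, 5, 2, 4, 6
Rank species: 4, 3, 1, 5, 2, 6
d = rank(density) − rank(species): -1, -2, 4, -3, 2, 0; Σd² = 34
ρ = 1 − 6Σd² / [n(n²−1)] = 1 − 6×34 / (6×35) = 1 − 204/210 ≈ 0.029

0.029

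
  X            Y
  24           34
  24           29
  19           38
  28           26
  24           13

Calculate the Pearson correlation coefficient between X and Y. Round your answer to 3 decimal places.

-0.475

n = 5, ΣX = 119, ΣY = 140, ΣX² = 2873, ΣY² = 4286, ΣXY = 3274
nΣXY − ΣXΣY = 16370 − 16660 = -290
nΣX² − (ΣX)² = 14365 − 14161 = 204; nΣY² − (ΣY)² = 21430 − 19600 = 1830
r = -290 / √(204 × 1830) = -290 / 610.9992 ≈ -0.475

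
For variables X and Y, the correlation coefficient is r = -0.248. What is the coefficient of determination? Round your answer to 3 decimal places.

0.062

r² = (-0.248)² = 0.062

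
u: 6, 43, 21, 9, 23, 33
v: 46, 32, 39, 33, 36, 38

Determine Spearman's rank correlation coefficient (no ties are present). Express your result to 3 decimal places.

Rank u: 1, 6, 3, 2, 4, 5
Rank v: 6, 1, 5, 2, 3, 4
d = rank(u) − rank(v): -5, 5, -2, 0, 1, 1; Σd² = 56
ρ = 1 − 6Σd² / [n(n²−1)] = 1 − 6×56 / (6×35) = 1 − 336/210 ≈ -0.600

-0.600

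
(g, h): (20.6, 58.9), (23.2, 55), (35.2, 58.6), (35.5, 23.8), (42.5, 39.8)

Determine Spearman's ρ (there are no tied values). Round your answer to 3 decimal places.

-0.800

Rank g: 1, 2, 3, 4, 5
Rank h: 5, 3, 4, 1, 2
d = rank(g) − rank(h): -4, -1, -1, 3, 3; Σd² = 36
ρ = 1 − 6Σd² / [n(n²−1)] = 1 − 6×36 / (5×24) = 1 − 216/120 ≈ -0.800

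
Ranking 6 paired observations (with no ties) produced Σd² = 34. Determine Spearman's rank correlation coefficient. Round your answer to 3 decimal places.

ρ = 1 − 6Σd² / [n(n²−1)] = 1 − 6×34 / (6×35)
  = 1 − 204/210 = 1 − 0.9714 ≈ 0.029

0.029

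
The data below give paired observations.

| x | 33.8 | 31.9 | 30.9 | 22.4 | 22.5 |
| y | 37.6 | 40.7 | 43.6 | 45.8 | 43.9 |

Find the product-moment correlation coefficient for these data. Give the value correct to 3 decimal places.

n = 5, Σx = 141.5, Σy = 211.6, Σx² = 4122.87, Σy² = 8996.06, Σxy = 5930.12
nΣxy − ΣxΣy = 29650.6 − 29941.4 = -290.8
nΣx² − (Σx)² = 20614.35 − 20022.25 = 592.1; nΣy² − (Σy)² = 44980.3 − 44774.56 = 205.74
r = -290.8 / √(592.1 × 205.74) = -290.8 / 349.0253 ≈ -0.833

-0.833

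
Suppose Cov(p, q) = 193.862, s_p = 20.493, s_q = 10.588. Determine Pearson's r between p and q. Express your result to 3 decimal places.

r = Cov(p,q) / (s_p · s_q) = 193.862 / (20.493 × 10.588)
  = 193.862 / 216.9799 ≈ 0.893

0.893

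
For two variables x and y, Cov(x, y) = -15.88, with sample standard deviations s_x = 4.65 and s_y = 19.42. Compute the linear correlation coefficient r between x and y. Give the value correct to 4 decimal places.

-0.1759

r = Cov(x,y) / (s_x · s_y) = -15.88 / (4.65 × 19.42)
  = -15.88 / 90.3030 ≈ -0.1759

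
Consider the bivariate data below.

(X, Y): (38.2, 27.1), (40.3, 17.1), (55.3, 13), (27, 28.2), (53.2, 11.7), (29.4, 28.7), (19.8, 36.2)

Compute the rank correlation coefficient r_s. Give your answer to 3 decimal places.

-0.929

Rank X: 4, 5, 7, 2, 6, 3, 1
Rank Y: 4, 3, 2, 5, 1, 6, 7
d = rank(X) − rank(Y): 0, 2, 5, -3, 5, -3, -6; Σd² = 108
ρ = 1 − 6Σd² / [n(n²−1)] = 1 − 6×108 / (7×48) = 1 − 648/336 ≈ -0.929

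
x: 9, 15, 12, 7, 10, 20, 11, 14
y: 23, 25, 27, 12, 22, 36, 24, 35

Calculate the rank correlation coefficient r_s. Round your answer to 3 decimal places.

Rank x: 2, 7, 5, 1, 3, 8, 4, 6
Rank y: 3, 5, 6, 1, 2, 8, 4, 7
d = rank(x) − rank(y): -1, 2, -1, 0, 1, 0, 0, -1; Σd² = 8
ρ = 1 − 6Σd² / [n(n²−1)] = 1 − 6×8 / (8×63) = 1 − 48/504 ≈ 0.905

0.905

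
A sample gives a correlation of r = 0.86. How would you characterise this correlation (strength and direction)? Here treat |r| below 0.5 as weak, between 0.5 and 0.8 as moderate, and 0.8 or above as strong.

strong positive

r = 0.86 > 0 so the relationship is positive.
|r| = 0.86, which falls in the strong range.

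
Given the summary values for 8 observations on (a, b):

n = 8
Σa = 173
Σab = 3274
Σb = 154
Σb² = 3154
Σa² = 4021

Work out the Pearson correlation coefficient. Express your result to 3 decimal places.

r = (nΣab − ΣaΣb) / √[(nΣa² − (Σa)²)(nΣb² − (Σb)²)]
Numerator: 8×3274 − 173×154 = -450
Denominator: √[(32168 − 29929)(25232 − 23716)] = √[2239 × 1516] = 1842.3691
r = -450 / 1842.3691 ≈ -0.244

-0.244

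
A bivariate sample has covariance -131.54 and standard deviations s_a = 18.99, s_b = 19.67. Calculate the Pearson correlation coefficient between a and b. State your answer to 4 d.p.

-0.3522

r = Cov(a,b) / (s_a · s_b) = -131.54 / (18.99 × 19.67)
  = -131.54 / 373.5333 ≈ -0.3522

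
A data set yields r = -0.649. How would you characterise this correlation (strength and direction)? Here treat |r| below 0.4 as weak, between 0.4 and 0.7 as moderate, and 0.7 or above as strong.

moderate negative

r = -0.649 < 0 so the relationship is negative.
|r| = 0.649, which falls in the moderate range.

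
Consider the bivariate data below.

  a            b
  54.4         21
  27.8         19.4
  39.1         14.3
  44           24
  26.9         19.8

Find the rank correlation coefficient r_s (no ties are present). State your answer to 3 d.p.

0.500

Rank a: 5, 2, 3, 4, 1
Rank b: 4, 2, 1, 5, 3
d = rank(a) − rank(b): 1, 0, 2, -1, -2; Σd² = 10
ρ = 1 − 6Σd² / [n(n²−1)] = 1 − 6×10 / (5×24) = 1 − 60/120 ≈ 0.500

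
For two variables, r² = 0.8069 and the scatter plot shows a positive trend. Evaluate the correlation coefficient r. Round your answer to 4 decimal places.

0.8983

|r| = √0.8069 = 0.8983
The association is positive, so r = 0.8983.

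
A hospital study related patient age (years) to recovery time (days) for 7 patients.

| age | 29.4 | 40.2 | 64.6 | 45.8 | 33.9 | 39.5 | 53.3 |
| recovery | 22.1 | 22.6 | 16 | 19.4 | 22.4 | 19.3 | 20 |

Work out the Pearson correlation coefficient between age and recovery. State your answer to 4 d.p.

-0.8535

n = 7, Σx = 306.7, Σy = 141.8, Σx² = 14301.55, Σy² = 2905.78, Σxy = 6068.09
nΣxy − ΣxΣy = 42476.63 − 43490.06 = -1013.43
nΣx² − (Σx)² = 100110.85 − 94064.89 = 6045.96; nΣy² − (Σy)² = 20340.46 − 20107.24 = 233.22
r = -1013.43 / √(6045.96 × 233.22) = -1013.43 / 1187.4505 ≈ -0.8535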